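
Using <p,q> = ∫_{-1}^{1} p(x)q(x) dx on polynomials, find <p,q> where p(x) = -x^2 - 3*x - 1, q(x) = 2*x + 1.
<p,q> = -20/3

Expand the product: p(x)·q(x) = -2*x^3 - 7*x^2 - 5*x - 1.
∫_{-1}^{1} of each monomial x^k gives [2/(k+1) if k even, 0 if k odd]. Integrating term-by-term (or equivalently evaluating the antiderivative F(x) = -x^4/2 - 7*x^3/3 - 5*x^2/2 - x at the endpoints):
  F(1) − F(−1) = -19/3 − (1/3) = -20/3.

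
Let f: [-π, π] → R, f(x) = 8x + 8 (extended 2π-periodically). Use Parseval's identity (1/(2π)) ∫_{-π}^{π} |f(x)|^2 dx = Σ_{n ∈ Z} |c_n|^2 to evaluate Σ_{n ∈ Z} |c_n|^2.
Σ |c_n|^2 = 64π^2/3 + 64

Expand and integrate term by term over [-π, π]:
  ∫ (8x)^2 dx = 64·(2π^3/3); ∫ 2·8·(8)·x dx = 0 (odd integrand); ∫ 8^2 dx = 64·2π.
So (1/(2π)) ∫_{-π}^{π} (8x + 8)^2 dx = 64π^2/3 + 64 = 64π^2/3 + 64.
Parseval ⇒ Σ |c_n|^2 = 64π^2/3 + 64.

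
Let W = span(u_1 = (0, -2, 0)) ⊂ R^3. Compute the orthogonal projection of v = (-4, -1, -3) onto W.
proj_W(v) = (0, -1, 0)

Set up U = [u_1 | ... | u_1] ∈ R^(3×1). The projector onto W = col(U) is P = U (U^T U)^(-1) U^T.
Compute U^T U =
  [4],
and U^T v = (2).
Solve U^T U · c = U^T v for the coefficients: c = (1/2). The projection is proj_W(v) = U c.
Check: (v - proj_W(v)) · u_1 = 0  (should be 0).
Result: proj_W(v) = (0, -1, 0).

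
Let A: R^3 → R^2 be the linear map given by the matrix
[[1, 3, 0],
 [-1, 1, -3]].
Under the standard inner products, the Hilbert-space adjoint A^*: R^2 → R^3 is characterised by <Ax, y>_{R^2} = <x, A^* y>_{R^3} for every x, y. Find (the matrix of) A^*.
A^* = A^T =
[[1, -1],
 [3, 1],
 [0, -3]]

For real matrices with standard dot products, the defining identity <Ax, y> = <x, A^* y> gives (Ax)^T y = x^T (A^*) y, i.e. x^T A^T y = x^T (A^*) y. Since this holds for all x, y, we must have A^* = A^T. Therefore
A^* =
[[1, -1],
 [3, 1],
 [0, -3]].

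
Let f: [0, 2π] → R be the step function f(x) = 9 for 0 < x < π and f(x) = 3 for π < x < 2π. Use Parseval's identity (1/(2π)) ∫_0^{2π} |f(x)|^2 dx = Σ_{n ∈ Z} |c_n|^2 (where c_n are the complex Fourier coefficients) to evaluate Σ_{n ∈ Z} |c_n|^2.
Σ |c_n|^2 = 45

Parseval equates the L^2 energy of f (normalised by 1/(2π)) with the ℓ^2 sum of its Fourier coefficients: (1/(2π)) ∫_0^{2π} |f|^2 = Σ |c_n|^2.
Compute the left side: (1/(2π)) [∫_0^π 9^2 dx + ∫_π^{2π} 3^2 dx] = (1/(2π)) · (81π + 9π) = (81 + 9)/2 = 45.
So Σ_{n ∈ Z} |c_n|^2 = 45.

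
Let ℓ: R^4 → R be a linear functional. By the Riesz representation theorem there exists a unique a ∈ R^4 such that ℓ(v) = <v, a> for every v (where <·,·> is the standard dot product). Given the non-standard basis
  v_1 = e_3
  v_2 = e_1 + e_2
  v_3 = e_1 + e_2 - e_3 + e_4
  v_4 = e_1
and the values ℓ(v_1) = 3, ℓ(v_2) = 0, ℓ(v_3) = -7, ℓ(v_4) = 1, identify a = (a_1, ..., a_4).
a = (1, -1, 3, -4)

Write a = (a_1, ..., a_4) in the standard basis. For each basis vector v_i, ℓ(v_i) = <v_i, a> is a linear equation in the a_j's. Collect the n equations into a matrix system V a = ℓ, where row i of V is v_i (expressed in the standard basis). Since V is invertible (lower-triangular with 1s on the diagonal, up to permutation), solve by back-substitution:
  V =
[[0, 0, 1, 0],
 [1, 1, 0, 0],
 [1, 1, -1, 1],
 [1, 0, 0, 0]]
  V a = (3, 0, -7, 1)
Solving gives a = (1, -1, 3, -4).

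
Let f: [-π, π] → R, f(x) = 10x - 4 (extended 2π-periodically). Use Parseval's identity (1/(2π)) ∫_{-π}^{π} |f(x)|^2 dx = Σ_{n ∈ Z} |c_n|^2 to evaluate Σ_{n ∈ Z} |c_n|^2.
Σ |c_n|^2 = 100π^2/3 + 16

Expand and integrate term by term over [-π, π]:
  ∫ (10x)^2 dx = 100·(2π^3/3); ∫ 2·10·(-4)·x dx = 0 (odd integrand); ∫ (-4)^2 dx = 16·2π.
So (1/(2π)) ∫_{-π}^{π} (10x - 4)^2 dx = 100π^2/3 + 16 = 100π^2/3 + 16.
Parseval ⇒ Σ |c_n|^2 = 100π^2/3 + 16.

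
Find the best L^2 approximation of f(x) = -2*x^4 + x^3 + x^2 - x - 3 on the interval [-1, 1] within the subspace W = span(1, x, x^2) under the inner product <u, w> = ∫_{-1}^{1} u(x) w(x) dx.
g(x) = -5*x^2/7 - 2*x/5 - 99/35

The best approximation g ∈ W is the orthogonal projection of f onto W. Writing g = a_0 + a_1 x + a_2 x^2, the coefficients solve the normal equations G · a = b where
  G_{ij} = <φ_i, φ_j> and b_i = <f, φ_i>, with φ_0 = 1, φ_1 = x, φ_2 = x^2.
G =
  [2, 0, 2/3]
  [0, 2/3, 0]
  [2/3, 0, 2/5],
b = (-92/15, -4/15, -76/35).
Solving gives a_0 = -99/35, a_1 = -2/5, a_2 = -5/7, so
  g(x) = -5*x^2/7 - 2*x/5 - 99/35.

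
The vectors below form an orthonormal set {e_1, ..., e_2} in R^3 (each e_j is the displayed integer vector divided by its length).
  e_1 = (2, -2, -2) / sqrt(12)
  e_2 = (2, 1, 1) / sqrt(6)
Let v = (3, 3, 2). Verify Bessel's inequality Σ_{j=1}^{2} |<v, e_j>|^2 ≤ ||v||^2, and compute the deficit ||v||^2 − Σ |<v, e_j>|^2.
Σ |<v, e_j>|^2 = 43/2; ||v||^2 = 22; deficit = 1/2

Write each e_j = u_j / sqrt(<u_j, u_j>) where u_j is the displayed integer vector. Then <v, e_j> = <v, u_j> / sqrt(<u_j, u_j>), so |<v, e_j>|^2 = <v, u_j>^2 / <u_j, u_j>.
Coefficients: <v, e_1> = -4/sqrt(12), <v, e_2> = 11/sqrt(6).
Square and sum: Σ |<v, e_j>|^2 = 43/2.
Compute ||v||^2 = v·v = 22.
Deficit = 22 − 43/2 = 1/2 ≥ 0, confirming Bessel's inequality. (The deficit equals ||v − Σ <v,e_j> e_j||^2, the squared distance from v to span{e_j}.)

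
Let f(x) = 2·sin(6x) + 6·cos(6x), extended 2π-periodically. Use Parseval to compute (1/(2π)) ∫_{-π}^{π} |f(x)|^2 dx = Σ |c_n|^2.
Σ |c_n|^2 = 20

Expand |f|^2 and use orthogonality of {sin(nx), cos(mx)} on [-π, π]:
  ∫_{-π}^{π} sin(nx)^2 dx = π, ∫ cos(mx)^2 dx = π, and cross terms integrate to 0.
So ∫_{-π}^{π} f(x)^2 dx = 2^2 · π + 6^2 · π = (4 + 36)π.
Divide by 2π: (4 + 36)/2 = 20.
By Parseval, this equals Σ |c_n|^2.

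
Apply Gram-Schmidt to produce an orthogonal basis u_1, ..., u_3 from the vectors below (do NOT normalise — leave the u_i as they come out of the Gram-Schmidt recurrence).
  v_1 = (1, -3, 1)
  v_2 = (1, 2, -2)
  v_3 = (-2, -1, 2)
Orthogonal basis:
  u_1 = (1, -3, 1)
  u_2 = (18/11, 1/11, -15/11)
  u_3 = (-2/25, -3/50, -1/10)

Apply the Gram-Schmidt recurrence
  u_1 = v_1
  u_i = v_i − Σ_{j<i} ((v_i · u_j) / (u_j · u_j)) · u_j.

Step by step this gives:
  u_1 = (1, -3, 1)
  u_2 = (18/11, 1/11, -15/11)
  u_3 = (-2/25, -3/50, -1/10)

Orthogonality check:
  u_2 · u_1 = 0 (should be 0)
  u_3 · u_1 = 0 (should be 0)
  u_3 · u_2 = 0 (should be 0)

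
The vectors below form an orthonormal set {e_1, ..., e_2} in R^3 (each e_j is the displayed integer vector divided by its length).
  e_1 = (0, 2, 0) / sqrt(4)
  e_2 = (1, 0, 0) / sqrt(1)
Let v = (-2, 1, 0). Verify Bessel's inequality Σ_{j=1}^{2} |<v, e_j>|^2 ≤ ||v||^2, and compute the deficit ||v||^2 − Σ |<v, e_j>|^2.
Σ |<v, e_j>|^2 = 5; ||v||^2 = 5; deficit = 0

Write each e_j = u_j / sqrt(<u_j, u_j>) where u_j is the displayed integer vector. Then <v, e_j> = <v, u_j> / sqrt(<u_j, u_j>), so |<v, e_j>|^2 = <v, u_j>^2 / <u_j, u_j>.
Coefficients: <v, e_1> = 2/sqrt(4), <v, e_2> = -2/sqrt(1).
Square and sum: Σ |<v, e_j>|^2 = 5.
Compute ||v||^2 = v·v = 5.
Deficit = 5 − 5 = 0 ≥ 0, confirming Bessel's inequality. (The deficit equals ||v − Σ <v,e_j> e_j||^2, the squared distance from v to span{e_j}.)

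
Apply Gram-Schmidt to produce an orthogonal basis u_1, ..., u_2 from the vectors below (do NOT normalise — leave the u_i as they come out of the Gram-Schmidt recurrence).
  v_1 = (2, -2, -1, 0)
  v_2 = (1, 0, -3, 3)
Orthogonal basis:
  u_1 = (2, -2, -1, 0)
  u_2 = (-1/9, 10/9, -22/9, 3)

Apply the Gram-Schmidt recurrence
  u_1 = v_1
  u_i = v_i − Σ_{j<i} ((v_i · u_j) / (u_j · u_j)) · u_j.

Step by step this gives:
  u_1 = (2, -2, -1, 0)
  u_2 = (-1/9, 10/9, -22/9, 3)

Orthogonality check:
  u_2 · u_1 = 0 (should be 0)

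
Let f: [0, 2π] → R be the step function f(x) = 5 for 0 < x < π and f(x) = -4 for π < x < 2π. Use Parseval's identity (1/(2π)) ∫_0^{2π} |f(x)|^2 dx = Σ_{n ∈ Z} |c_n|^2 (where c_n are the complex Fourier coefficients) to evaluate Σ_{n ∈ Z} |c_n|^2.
Σ |c_n|^2 = 41/2

Parseval equates the L^2 energy of f (normalised by 1/(2π)) with the ℓ^2 sum of its Fourier coefficients: (1/(2π)) ∫_0^{2π} |f|^2 = Σ |c_n|^2.
Compute the left side: (1/(2π)) [∫_0^π 5^2 dx + ∫_π^{2π} (-4)^2 dx] = (1/(2π)) · (25π + 16π) = (25 + 16)/2 = 41/2.
So Σ_{n ∈ Z} |c_n|^2 = 41/2.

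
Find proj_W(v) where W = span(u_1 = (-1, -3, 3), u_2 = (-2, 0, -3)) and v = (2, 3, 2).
proj_W(v) = (65/22, 45/22, 15/11)

Set up U = [u_1 | ... | u_2] ∈ R^(3×2). The projector onto W = col(U) is P = U (U^T U)^(-1) U^T.
Compute U^T U =
  [19, -7]
  [-7, 13],
and U^T v = (-5, -10).
Solve U^T U · c = U^T v for the coefficients: c = (-15/22, -25/22). The projection is proj_W(v) = U c.
Check: (v - proj_W(v)) · u_1 = 0  (should be 0).
Check: (v - proj_W(v)) · u_2 = 0  (should be 0).
Result: proj_W(v) = (65/22, 45/22, 15/11).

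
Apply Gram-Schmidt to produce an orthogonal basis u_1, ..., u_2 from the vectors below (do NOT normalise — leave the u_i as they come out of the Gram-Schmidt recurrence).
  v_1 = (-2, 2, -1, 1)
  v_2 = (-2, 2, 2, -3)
Orthogonal basis:
  u_1 = (-2, 2, -1, 1)
  u_2 = (-7/5, 7/5, 23/10, -33/10)

Apply the Gram-Schmidt recurrence
  u_1 = v_1
  u_i = v_i − Σ_{j<i} ((v_i · u_j) / (u_j · u_j)) · u_j.

Step by step this gives:
  u_1 = (-2, 2, -1, 1)
  u_2 = (-7/5, 7/5, 23/10, -33/10)

Orthogonality check:
  u_2 · u_1 = 0 (should be 0)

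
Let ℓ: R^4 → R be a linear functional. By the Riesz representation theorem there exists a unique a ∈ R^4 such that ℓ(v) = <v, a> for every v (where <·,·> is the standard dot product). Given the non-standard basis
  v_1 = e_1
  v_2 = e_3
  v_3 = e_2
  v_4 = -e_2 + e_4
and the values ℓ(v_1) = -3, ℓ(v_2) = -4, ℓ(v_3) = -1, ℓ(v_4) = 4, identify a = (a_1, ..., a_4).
a = (-3, -1, -4, 3)

Write a = (a_1, ..., a_4) in the standard basis. For each basis vector v_i, ℓ(v_i) = <v_i, a> is a linear equation in the a_j's. Collect the n equations into a matrix system V a = ℓ, where row i of V is v_i (expressed in the standard basis). Since V is invertible (lower-triangular with 1s on the diagonal, up to permutation), solve by back-substitution:
  V =
[[1, 0, 0, 0],
 [0, 0, 1, 0],
 [0, 1, 0, 0],
 [0, -1, 0, 1]]
  V a = (-3, -4, -1, 4)
Solving gives a = (-3, -1, -4, 3).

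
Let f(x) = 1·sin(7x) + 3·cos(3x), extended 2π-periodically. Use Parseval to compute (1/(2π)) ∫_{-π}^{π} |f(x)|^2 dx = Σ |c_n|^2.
Σ |c_n|^2 = 5

Expand |f|^2 and use orthogonality of {sin(nx), cos(mx)} on [-π, π]:
  ∫_{-π}^{π} sin(nx)^2 dx = π, ∫ cos(mx)^2 dx = π, and cross terms integrate to 0.
So ∫_{-π}^{π} f(x)^2 dx = 1^2 · π + 3^2 · π = (1 + 9)π.
Divide by 2π: (1 + 9)/2 = 5.
By Parseval, this equals Σ |c_n|^2.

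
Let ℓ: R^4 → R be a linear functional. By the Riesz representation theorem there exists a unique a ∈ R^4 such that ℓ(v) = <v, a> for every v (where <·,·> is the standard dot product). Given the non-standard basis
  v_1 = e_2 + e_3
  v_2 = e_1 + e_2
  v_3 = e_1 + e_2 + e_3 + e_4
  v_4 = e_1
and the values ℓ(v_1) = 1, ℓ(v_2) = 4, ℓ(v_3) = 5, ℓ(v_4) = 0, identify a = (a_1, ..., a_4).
a = (0, 4, -3, 4)

Write a = (a_1, ..., a_4) in the standard basis. For each basis vector v_i, ℓ(v_i) = <v_i, a> is a linear equation in the a_j's. Collect the n equations into a matrix system V a = ℓ, where row i of V is v_i (expressed in the standard basis). Since V is invertible (lower-triangular with 1s on the diagonal, up to permutation), solve by back-substitution:
  V =
[[0, 1, 1, 0],
 [1, 1, 0, 0],
 [1, 1, 1, 1],
 [1, 0, 0, 0]]
  V a = (1, 4, 5, 0)
Solving gives a = (0, 4, -3, 4).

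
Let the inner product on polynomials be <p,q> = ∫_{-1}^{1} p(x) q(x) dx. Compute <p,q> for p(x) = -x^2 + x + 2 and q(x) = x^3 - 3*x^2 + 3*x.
<p,q> = -2/5

Expand the product: p(x)·q(x) = -x^5 + 4*x^4 - 4*x^3 - 3*x^2 + 6*x.
∫_{-1}^{1} of each monomial x^k gives [2/(k+1) if k even, 0 if k odd]. Integrating term-by-term (or equivalently evaluating the antiderivative F(x) = -x^6/6 + 4*x^5/5 - x^4 - x^3 + 3*x^2 at the endpoints):
  F(1) − F(−1) = 49/30 − (61/30) = -2/5.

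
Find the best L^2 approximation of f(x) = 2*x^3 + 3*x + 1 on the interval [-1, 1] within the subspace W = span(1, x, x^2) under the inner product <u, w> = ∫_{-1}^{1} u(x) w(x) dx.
g(x) = 21*x/5 + 1

The best approximation g ∈ W is the orthogonal projection of f onto W. Writing g = a_0 + a_1 x + a_2 x^2, the coefficients solve the normal equations G · a = b where
  G_{ij} = <φ_i, φ_j> and b_i = <f, φ_i>, with φ_0 = 1, φ_1 = x, φ_2 = x^2.
G =
  [2, 0, 2/3]
  [0, 2/3, 0]
  [2/3, 0, 2/5],
b = (2, 14/5, 2/3).
Solving gives a_0 = 1, a_1 = 21/5, a_2 = 0, so
  g(x) = 21*x/5 + 1.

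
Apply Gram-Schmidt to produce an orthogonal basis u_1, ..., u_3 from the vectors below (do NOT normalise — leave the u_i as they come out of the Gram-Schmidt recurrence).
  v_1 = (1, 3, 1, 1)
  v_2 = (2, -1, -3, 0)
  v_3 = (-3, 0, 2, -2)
Orthogonal basis:
  u_1 = (1, 3, 1, 1)
  u_2 = (7/3, 0, -8/3, 1/3)
  u_3 = (-27/76, 3/4, -37/76, -107/76)

Apply the Gram-Schmidt recurrence
  u_1 = v_1
  u_i = v_i − Σ_{j<i} ((v_i · u_j) / (u_j · u_j)) · u_j.

Step by step this gives:
  u_1 = (1, 3, 1, 1)
  u_2 = (7/3, 0, -8/3, 1/3)
  u_3 = (-27/76, 3/4, -37/76, -107/76)

Orthogonality check:
  u_2 · u_1 = 0 (should be 0)
  u_3 · u_1 = 0 (should be 0)
  u_3 · u_2 = 0 (should be 0)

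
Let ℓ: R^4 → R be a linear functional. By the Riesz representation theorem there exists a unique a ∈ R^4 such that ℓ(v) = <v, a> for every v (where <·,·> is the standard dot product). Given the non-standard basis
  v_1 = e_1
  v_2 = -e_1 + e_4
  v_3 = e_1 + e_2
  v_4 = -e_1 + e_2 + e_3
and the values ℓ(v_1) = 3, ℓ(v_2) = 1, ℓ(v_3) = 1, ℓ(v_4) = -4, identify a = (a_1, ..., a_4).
a = (3, -2, 1, 4)

Write a = (a_1, ..., a_4) in the standard basis. For each basis vector v_i, ℓ(v_i) = <v_i, a> is a linear equation in the a_j's. Collect the n equations into a matrix system V a = ℓ, where row i of V is v_i (expressed in the standard basis). Since V is invertible (lower-triangular with 1s on the diagonal, up to permutation), solve by back-substitution:
  V =
[[1, 0, 0, 0],
 [-1, 0, 0, 1],
 [1, 1, 0, 0],
 [-1, 1, 1, 0]]
  V a = (3, 1, 1, -4)
Solving gives a = (3, -2, 1, 4).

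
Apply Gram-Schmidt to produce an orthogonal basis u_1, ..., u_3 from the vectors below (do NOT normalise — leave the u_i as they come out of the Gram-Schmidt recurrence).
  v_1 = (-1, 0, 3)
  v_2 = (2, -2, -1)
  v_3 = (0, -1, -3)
Orthogonal basis:
  u_1 = (-1, 0, 3)
  u_2 = (3/2, -2, 1/2)
  u_3 = (-66/65, -11/13, -22/65)

Apply the Gram-Schmidt recurrence
  u_1 = v_1
  u_i = v_i − Σ_{j<i} ((v_i · u_j) / (u_j · u_j)) · u_j.

Step by step this gives:
  u_1 = (-1, 0, 3)
  u_2 = (3/2, -2, 1/2)
  u_3 = (-66/65, -11/13, -22/65)

Orthogonality check:
  u_2 · u_1 = 0 (should be 0)
  u_3 · u_1 = 0 (should be 0)
  u_3 · u_2 = 0 (should be 0)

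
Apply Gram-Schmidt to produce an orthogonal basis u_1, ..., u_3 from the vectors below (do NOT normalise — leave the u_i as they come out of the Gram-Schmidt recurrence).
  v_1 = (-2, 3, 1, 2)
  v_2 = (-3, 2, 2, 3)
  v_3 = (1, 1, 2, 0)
Orthogonal basis:
  u_1 = (-2, 3, 1, 2)
  u_2 = (-7/9, -4/3, 8/9, 7/9)
  u_3 = (43/34, 13/34, 65/34, -9/34)

Apply the Gram-Schmidt recurrence
  u_1 = v_1
  u_i = v_i − Σ_{j<i} ((v_i · u_j) / (u_j · u_j)) · u_j.

Step by step this gives:
  u_1 = (-2, 3, 1, 2)
  u_2 = (-7/9, -4/3, 8/9, 7/9)
  u_3 = (43/34, 13/34, 65/34, -9/34)

Orthogonality check:
  u_2 · u_1 = 0 (should be 0)
  u_3 · u_1 = 0 (should be 0)
  u_3 · u_2 = 0 (should be 0)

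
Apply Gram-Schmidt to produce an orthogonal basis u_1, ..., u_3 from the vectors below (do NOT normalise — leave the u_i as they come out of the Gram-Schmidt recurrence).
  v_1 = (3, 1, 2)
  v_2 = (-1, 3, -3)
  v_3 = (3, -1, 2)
Orthogonal basis:
  u_1 = (3, 1, 2)
  u_2 = (2/7, 24/7, -15/7)
  u_3 = (63/115, -49/115, -14/23)

Apply the Gram-Schmidt recurrence
  u_1 = v_1
  u_i = v_i − Σ_{j<i} ((v_i · u_j) / (u_j · u_j)) · u_j.

Step by step this gives:
  u_1 = (3, 1, 2)
  u_2 = (2/7, 24/7, -15/7)
  u_3 = (63/115, -49/115, -14/23)

Orthogonality check:
  u_2 · u_1 = 0 (should be 0)
  u_3 · u_1 = 0 (should be 0)
  u_3 · u_2 = 0 (should be 0)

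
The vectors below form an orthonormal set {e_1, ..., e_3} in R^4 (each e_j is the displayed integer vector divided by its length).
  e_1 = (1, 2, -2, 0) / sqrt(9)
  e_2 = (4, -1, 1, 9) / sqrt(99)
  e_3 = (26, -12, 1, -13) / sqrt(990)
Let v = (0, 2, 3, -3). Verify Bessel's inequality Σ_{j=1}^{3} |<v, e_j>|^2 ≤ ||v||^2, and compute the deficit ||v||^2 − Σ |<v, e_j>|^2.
Σ |<v, e_j>|^2 = 38/5; ||v||^2 = 22; deficit = 72/5

Write each e_j = u_j / sqrt(<u_j, u_j>) where u_j is the displayed integer vector. Then <v, e_j> = <v, u_j> / sqrt(<u_j, u_j>), so |<v, e_j>|^2 = <v, u_j>^2 / <u_j, u_j>.
Coefficients: <v, e_1> = -2/sqrt(9), <v, e_2> = -26/sqrt(99), <v, e_3> = 18/sqrt(990).
Square and sum: Σ |<v, e_j>|^2 = 38/5.
Compute ||v||^2 = v·v = 22.
Deficit = 22 − 38/5 = 72/5 ≥ 0, confirming Bessel's inequality. (The deficit equals ||v − Σ <v,e_j> e_j||^2, the squared distance from v to span{e_j}.)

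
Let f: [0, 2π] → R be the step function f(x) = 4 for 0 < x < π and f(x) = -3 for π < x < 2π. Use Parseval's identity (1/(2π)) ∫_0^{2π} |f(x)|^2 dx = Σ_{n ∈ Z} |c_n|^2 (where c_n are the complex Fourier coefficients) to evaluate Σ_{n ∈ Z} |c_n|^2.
Σ |c_n|^2 = 25/2

Parseval equates the L^2 energy of f (normalised by 1/(2π)) with the ℓ^2 sum of its Fourier coefficients: (1/(2π)) ∫_0^{2π} |f|^2 = Σ |c_n|^2.
Compute the left side: (1/(2π)) [∫_0^π 4^2 dx + ∫_π^{2π} (-3)^2 dx] = (1/(2π)) · (16π + 9π) = (16 + 9)/2 = 25/2.
So Σ_{n ∈ Z} |c_n|^2 = 25/2.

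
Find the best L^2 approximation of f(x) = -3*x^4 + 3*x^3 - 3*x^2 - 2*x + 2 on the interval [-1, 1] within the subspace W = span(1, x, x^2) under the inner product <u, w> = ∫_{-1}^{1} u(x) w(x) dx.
g(x) = -39*x^2/7 - x/5 + 79/35

The best approximation g ∈ W is the orthogonal projection of f onto W. Writing g = a_0 + a_1 x + a_2 x^2, the coefficients solve the normal equations G · a = b where
  G_{ij} = <φ_i, φ_j> and b_i = <f, φ_i>, with φ_0 = 1, φ_1 = x, φ_2 = x^2.
G =
  [2, 0, 2/3]
  [0, 2/3, 0]
  [2/3, 0, 2/5],
b = (4/5, -2/15, -76/105).
Solving gives a_0 = 79/35, a_1 = -1/5, a_2 = -39/7, so
  g(x) = -39*x^2/7 - x/5 + 79/35.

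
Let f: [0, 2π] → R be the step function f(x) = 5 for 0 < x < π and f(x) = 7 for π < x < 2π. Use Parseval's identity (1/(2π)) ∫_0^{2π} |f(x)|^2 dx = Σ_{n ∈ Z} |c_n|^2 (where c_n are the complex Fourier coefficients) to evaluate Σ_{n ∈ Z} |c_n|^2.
Σ |c_n|^2 = 37

Parseval equates the L^2 energy of f (normalised by 1/(2π)) with the ℓ^2 sum of its Fourier coefficients: (1/(2π)) ∫_0^{2π} |f|^2 = Σ |c_n|^2.
Compute the left side: (1/(2π)) [∫_0^π 5^2 dx + ∫_π^{2π} 7^2 dx] = (1/(2π)) · (25π + 49π) = (25 + 49)/2 = 37.
So Σ_{n ∈ Z} |c_n|^2 = 37.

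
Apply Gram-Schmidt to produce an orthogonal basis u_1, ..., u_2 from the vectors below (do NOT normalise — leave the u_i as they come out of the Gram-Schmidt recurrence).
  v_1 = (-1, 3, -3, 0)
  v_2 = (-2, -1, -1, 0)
Orthogonal basis:
  u_1 = (-1, 3, -3, 0)
  u_2 = (-36/19, -25/19, -13/19, 0)

Apply the Gram-Schmidt recurrence
  u_1 = v_1
  u_i = v_i − Σ_{j<i} ((v_i · u_j) / (u_j · u_j)) · u_j.

Step by step this gives:
  u_1 = (-1, 3, -3, 0)
  u_2 = (-36/19, -25/19, -13/19, 0)

Orthogonality check:
  u_2 · u_1 = 0 (should be 0)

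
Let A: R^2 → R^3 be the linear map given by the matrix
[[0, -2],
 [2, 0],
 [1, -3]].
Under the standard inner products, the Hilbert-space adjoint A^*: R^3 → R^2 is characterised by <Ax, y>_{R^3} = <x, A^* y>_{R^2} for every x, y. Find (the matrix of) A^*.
A^* = A^T =
[[0, 2, 1],
 [-2, 0, -3]]

For real matrices with standard dot products, the defining identity <Ax, y> = <x, A^* y> gives (Ax)^T y = x^T (A^*) y, i.e. x^T A^T y = x^T (A^*) y. Since this holds for all x, y, we must have A^* = A^T. Therefore
A^* =
[[0, 2, 1],
 [-2, 0, -3]].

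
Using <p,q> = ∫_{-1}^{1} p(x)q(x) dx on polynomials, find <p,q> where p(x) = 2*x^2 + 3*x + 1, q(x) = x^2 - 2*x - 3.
<p,q> = -188/15

Expand the product: p(x)·q(x) = 2*x^4 - x^3 - 11*x^2 - 11*x - 3.
∫_{-1}^{1} of each monomial x^k gives [2/(k+1) if k even, 0 if k odd]. Integrating term-by-term (or equivalently evaluating the antiderivative F(x) = 2*x^5/5 - x^4/4 - 11*x^3/3 - 11*x^2/2 - 3*x at the endpoints):
  F(1) − F(−1) = -721/60 − (31/60) = -188/15.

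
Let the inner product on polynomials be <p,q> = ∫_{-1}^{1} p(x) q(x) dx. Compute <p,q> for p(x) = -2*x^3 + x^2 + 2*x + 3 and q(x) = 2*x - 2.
<p,q> = -184/15

Expand the product: p(x)·q(x) = -4*x^4 + 6*x^3 + 2*x^2 + 2*x - 6.
∫_{-1}^{1} of each monomial x^k gives [2/(k+1) if k even, 0 if k odd]. Integrating term-by-term (or equivalently evaluating the antiderivative F(x) = -4*x^5/5 + 3*x^4/2 + 2*x^3/3 + x^2 - 6*x at the endpoints):
  F(1) − F(−1) = -109/30 − (259/30) = -184/15.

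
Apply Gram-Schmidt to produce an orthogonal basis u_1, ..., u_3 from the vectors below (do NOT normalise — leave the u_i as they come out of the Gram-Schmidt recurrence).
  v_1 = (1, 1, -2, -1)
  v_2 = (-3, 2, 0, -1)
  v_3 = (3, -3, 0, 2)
Orthogonal basis:
  u_1 = (1, 1, -2, -1)
  u_2 = (-3, 2, 0, -1)
  u_3 = (-5/14, -2/7, -4/7, 1/2)

Apply the Gram-Schmidt recurrence
  u_1 = v_1
  u_i = v_i − Σ_{j<i} ((v_i · u_j) / (u_j · u_j)) · u_j.

Step by step this gives:
  u_1 = (1, 1, -2, -1)
  u_2 = (-3, 2, 0, -1)
  u_3 = (-5/14, -2/7, -4/7, 1/2)

Orthogonality check:
  u_2 · u_1 = 0 (should be 0)
  u_3 · u_1 = 0 (should be 0)
  u_3 · u_2 = 0 (should be 0)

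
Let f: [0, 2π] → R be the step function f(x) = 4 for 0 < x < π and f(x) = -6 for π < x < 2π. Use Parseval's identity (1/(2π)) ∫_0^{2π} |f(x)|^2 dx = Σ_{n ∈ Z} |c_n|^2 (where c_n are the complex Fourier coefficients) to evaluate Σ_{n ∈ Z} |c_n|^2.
Σ |c_n|^2 = 26

Parseval equates the L^2 energy of f (normalised by 1/(2π)) with the ℓ^2 sum of its Fourier coefficients: (1/(2π)) ∫_0^{2π} |f|^2 = Σ |c_n|^2.
Compute the left side: (1/(2π)) [∫_0^π 4^2 dx + ∫_π^{2π} (-6)^2 dx] = (1/(2π)) · (16π + 36π) = (16 + 36)/2 = 26.
So Σ_{n ∈ Z} |c_n|^2 = 26.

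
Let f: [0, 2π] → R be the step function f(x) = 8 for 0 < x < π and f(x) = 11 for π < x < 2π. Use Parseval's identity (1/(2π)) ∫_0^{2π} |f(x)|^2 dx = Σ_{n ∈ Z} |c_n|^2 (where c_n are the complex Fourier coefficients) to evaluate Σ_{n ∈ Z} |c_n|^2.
Σ |c_n|^2 = 185/2

Parseval equates the L^2 energy of f (normalised by 1/(2π)) with the ℓ^2 sum of its Fourier coefficients: (1/(2π)) ∫_0^{2π} |f|^2 = Σ |c_n|^2.
Compute the left side: (1/(2π)) [∫_0^π 8^2 dx + ∫_π^{2π} 11^2 dx] = (1/(2π)) · (64π + 121π) = (64 + 121)/2 = 185/2.
So Σ_{n ∈ Z} |c_n|^2 = 185/2.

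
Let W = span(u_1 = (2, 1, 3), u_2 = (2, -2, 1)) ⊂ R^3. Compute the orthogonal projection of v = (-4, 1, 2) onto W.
proj_W(v) = (-152/101, 245/101, -14/101)

Set up U = [u_1 | ... | u_2] ∈ R^(3×2). The projector onto W = col(U) is P = U (U^T U)^(-1) U^T.
Compute U^T U =
  [14, 5]
  [5, 9],
and U^T v = (-1, -8).
Solve U^T U · c = U^T v for the coefficients: c = (31/101, -107/101). The projection is proj_W(v) = U c.
Check: (v - proj_W(v)) · u_1 = 0  (should be 0).
Check: (v - proj_W(v)) · u_2 = 0  (should be 0).
Result: proj_W(v) = (-152/101, 245/101, -14/101).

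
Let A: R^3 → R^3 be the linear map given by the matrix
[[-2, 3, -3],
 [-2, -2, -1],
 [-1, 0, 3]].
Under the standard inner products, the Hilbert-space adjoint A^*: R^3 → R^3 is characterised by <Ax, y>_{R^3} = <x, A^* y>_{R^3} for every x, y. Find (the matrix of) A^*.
A^* = A^T =
[[-2, -2, -1],
 [3, -2, 0],
 [-3, -1, 3]]

For real matrices with standard dot products, the defining identity <Ax, y> = <x, A^* y> gives (Ax)^T y = x^T (A^*) y, i.e. x^T A^T y = x^T (A^*) y. Since this holds for all x, y, we must have A^* = A^T. Therefore
A^* =
[[-2, -2, -1],
 [3, -2, 0],
 [-3, -1, 3]].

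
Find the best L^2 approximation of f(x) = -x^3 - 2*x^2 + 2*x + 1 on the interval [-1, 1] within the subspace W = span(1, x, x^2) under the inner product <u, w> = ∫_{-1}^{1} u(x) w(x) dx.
g(x) = -2*x^2 + 7*x/5 + 1

The best approximation g ∈ W is the orthogonal projection of f onto W. Writing g = a_0 + a_1 x + a_2 x^2, the coefficients solve the normal equations G · a = b where
  G_{ij} = <φ_i, φ_j> and b_i = <f, φ_i>, with φ_0 = 1, φ_1 = x, φ_2 = x^2.
G =
  [2, 0, 2/3]
  [0, 2/3, 0]
  [2/3, 0, 2/5],
b = (2/3, 14/15, -2/15).
Solving gives a_0 = 1, a_1 = 7/5, a_2 = -2, so
  g(x) = -2*x^2 + 7*x/5 + 1.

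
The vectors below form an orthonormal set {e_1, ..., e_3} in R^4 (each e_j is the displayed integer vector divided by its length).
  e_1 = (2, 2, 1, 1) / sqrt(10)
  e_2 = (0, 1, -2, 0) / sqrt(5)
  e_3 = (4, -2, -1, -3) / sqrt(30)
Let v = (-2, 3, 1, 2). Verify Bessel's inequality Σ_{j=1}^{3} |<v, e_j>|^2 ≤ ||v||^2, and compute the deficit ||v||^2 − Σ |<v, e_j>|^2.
Σ |<v, e_j>|^2 = 87/5; ||v||^2 = 18; deficit = 3/5

Write each e_j = u_j / sqrt(<u_j, u_j>) where u_j is the displayed integer vector. Then <v, e_j> = <v, u_j> / sqrt(<u_j, u_j>), so |<v, e_j>|^2 = <v, u_j>^2 / <u_j, u_j>.
Coefficients: <v, e_1> = 5/sqrt(10), <v, e_2> = 1/sqrt(5), <v, e_3> = -21/sqrt(30).
Square and sum: Σ |<v, e_j>|^2 = 87/5.
Compute ||v||^2 = v·v = 18.
Deficit = 18 − 87/5 = 3/5 ≥ 0, confirming Bessel's inequality. (The deficit equals ||v − Σ <v,e_j> e_j||^2, the squared distance from v to span{e_j}.)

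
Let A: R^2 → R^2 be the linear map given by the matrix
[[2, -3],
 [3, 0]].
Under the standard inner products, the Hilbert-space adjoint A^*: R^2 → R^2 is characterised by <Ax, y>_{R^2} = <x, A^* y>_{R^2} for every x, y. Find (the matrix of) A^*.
A^* = A^T =
[[2, 3],
 [-3, 0]]

For real matrices with standard dot products, the defining identity <Ax, y> = <x, A^* y> gives (Ax)^T y = x^T (A^*) y, i.e. x^T A^T y = x^T (A^*) y. Since this holds for all x, y, we must have A^* = A^T. Therefore
A^* =
[[2, 3],
 [-3, 0]].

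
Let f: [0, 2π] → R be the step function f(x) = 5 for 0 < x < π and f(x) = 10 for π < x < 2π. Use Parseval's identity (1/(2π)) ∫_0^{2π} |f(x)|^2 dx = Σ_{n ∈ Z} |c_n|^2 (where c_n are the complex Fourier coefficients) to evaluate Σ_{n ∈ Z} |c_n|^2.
Σ |c_n|^2 = 125/2

Parseval equates the L^2 energy of f (normalised by 1/(2π)) with the ℓ^2 sum of its Fourier coefficients: (1/(2π)) ∫_0^{2π} |f|^2 = Σ |c_n|^2.
Compute the left side: (1/(2π)) [∫_0^π 5^2 dx + ∫_π^{2π} 10^2 dx] = (1/(2π)) · (25π + 100π) = (25 + 100)/2 = 125/2.
So Σ_{n ∈ Z} |c_n|^2 = 125/2.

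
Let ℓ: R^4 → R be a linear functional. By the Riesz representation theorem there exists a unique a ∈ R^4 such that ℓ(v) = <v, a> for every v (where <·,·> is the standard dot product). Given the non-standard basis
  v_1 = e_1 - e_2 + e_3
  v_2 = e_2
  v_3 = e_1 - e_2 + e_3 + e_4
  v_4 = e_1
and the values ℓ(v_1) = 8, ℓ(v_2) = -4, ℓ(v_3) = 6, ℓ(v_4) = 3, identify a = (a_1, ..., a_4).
a = (3, -4, 1, -2)

Write a = (a_1, ..., a_4) in the standard basis. For each basis vector v_i, ℓ(v_i) = <v_i, a> is a linear equation in the a_j's. Collect the n equations into a matrix system V a = ℓ, where row i of V is v_i (expressed in the standard basis). Since V is invertible (lower-triangular with 1s on the diagonal, up to permutation), solve by back-substitution:
  V =
[[1, -1, 1, 0],
 [0, 1, 0, 0],
 [1, -1, 1, 1],
 [1, 0, 0, 0]]
  V a = (8, -4, 6, 3)
Solving gives a = (3, -4, 1, -2).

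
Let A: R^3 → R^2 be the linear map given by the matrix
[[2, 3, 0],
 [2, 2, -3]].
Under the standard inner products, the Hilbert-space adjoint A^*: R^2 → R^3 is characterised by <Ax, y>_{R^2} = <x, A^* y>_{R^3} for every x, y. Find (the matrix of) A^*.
A^* = A^T =
[[2, 2],
 [3, 2],
 [0, -3]]

For real matrices with standard dot products, the defining identity <Ax, y> = <x, A^* y> gives (Ax)^T y = x^T (A^*) y, i.e. x^T A^T y = x^T (A^*) y. Since this holds for all x, y, we must have A^* = A^T. Therefore
A^* =
[[2, 2],
 [3, 2],
 [0, -3]].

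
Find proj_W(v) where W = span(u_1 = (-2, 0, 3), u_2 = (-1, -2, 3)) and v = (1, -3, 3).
proj_W(v) = (7/61, -210/61, 147/61)

Set up U = [u_1 | ... | u_2] ∈ R^(3×2). The projector onto W = col(U) is P = U (U^T U)^(-1) U^T.
Compute U^T U =
  [13, 11]
  [11, 14],
and U^T v = (7, 14).
Solve U^T U · c = U^T v for the coefficients: c = (-56/61, 105/61). The projection is proj_W(v) = U c.
Check: (v - proj_W(v)) · u_1 = 0  (should be 0).
Check: (v - proj_W(v)) · u_2 = 0  (should be 0).
Result: proj_W(v) = (7/61, -210/61, 147/61).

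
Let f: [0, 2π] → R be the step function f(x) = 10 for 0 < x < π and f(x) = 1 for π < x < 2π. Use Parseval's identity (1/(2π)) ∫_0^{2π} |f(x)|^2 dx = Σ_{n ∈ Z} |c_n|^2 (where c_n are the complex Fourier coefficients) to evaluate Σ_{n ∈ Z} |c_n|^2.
Σ |c_n|^2 = 101/2

Parseval equates the L^2 energy of f (normalised by 1/(2π)) with the ℓ^2 sum of its Fourier coefficients: (1/(2π)) ∫_0^{2π} |f|^2 = Σ |c_n|^2.
Compute the left side: (1/(2π)) [∫_0^π 10^2 dx + ∫_π^{2π} 1^2 dx] = (1/(2π)) · (100π + 1π) = (100 + 1)/2 = 101/2.
So Σ_{n ∈ Z} |c_n|^2 = 101/2.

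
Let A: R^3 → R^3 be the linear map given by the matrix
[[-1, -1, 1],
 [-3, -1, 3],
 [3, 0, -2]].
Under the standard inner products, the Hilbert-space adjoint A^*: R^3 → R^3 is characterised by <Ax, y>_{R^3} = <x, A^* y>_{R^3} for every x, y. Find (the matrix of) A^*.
A^* = A^T =
[[-1, -3, 3],
 [-1, -1, 0],
 [1, 3, -2]]

For real matrices with standard dot products, the defining identity <Ax, y> = <x, A^* y> gives (Ax)^T y = x^T (A^*) y, i.e. x^T A^T y = x^T (A^*) y. Since this holds for all x, y, we must have A^* = A^T. Therefore
A^* =
[[-1, -3, 3],
 [-1, -1, 0],
 [1, 3, -2]].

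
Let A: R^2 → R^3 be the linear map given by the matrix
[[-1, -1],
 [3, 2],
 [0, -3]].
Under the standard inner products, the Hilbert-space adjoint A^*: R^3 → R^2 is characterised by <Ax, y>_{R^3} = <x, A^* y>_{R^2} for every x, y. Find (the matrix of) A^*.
A^* = A^T =
[[-1, 3, 0],
 [-1, 2, -3]]

For real matrices with standard dot products, the defining identity <Ax, y> = <x, A^* y> gives (Ax)^T y = x^T (A^*) y, i.e. x^T A^T y = x^T (A^*) y. Since this holds for all x, y, we must have A^* = A^T. Therefore
A^* =
[[-1, 3, 0],
 [-1, 2, -3]].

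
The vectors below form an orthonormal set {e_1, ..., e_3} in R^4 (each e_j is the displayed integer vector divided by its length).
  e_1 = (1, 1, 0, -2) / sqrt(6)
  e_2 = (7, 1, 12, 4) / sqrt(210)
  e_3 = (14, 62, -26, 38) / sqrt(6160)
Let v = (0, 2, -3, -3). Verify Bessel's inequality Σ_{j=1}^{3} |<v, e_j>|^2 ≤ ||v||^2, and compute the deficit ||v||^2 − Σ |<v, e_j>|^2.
Σ |<v, e_j>|^2 = 22; ||v||^2 = 22; deficit = 0

Write each e_j = u_j / sqrt(<u_j, u_j>) where u_j is the displayed integer vector. Then <v, e_j> = <v, u_j> / sqrt(<u_j, u_j>), so |<v, e_j>|^2 = <v, u_j>^2 / <u_j, u_j>.
Coefficients: <v, e_1> = 8/sqrt(6), <v, e_2> = -46/sqrt(210), <v, e_3> = 88/sqrt(6160).
Square and sum: Σ |<v, e_j>|^2 = 22.
Compute ||v||^2 = v·v = 22.
Deficit = 22 − 22 = 0 ≥ 0, confirming Bessel's inequality. (The deficit equals ||v − Σ <v,e_j> e_j||^2, the squared distance from v to span{e_j}.)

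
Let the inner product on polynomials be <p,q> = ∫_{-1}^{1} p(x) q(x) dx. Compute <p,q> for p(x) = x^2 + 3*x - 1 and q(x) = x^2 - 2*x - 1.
<p,q> = -44/15

Expand the product: p(x)·q(x) = x^4 + x^3 - 8*x^2 - x + 1.
∫_{-1}^{1} of each monomial x^k gives [2/(k+1) if k even, 0 if k odd]. Integrating term-by-term (or equivalently evaluating the antiderivative F(x) = x^5/5 + x^4/4 - 8*x^3/3 - x^2/2 + x at the endpoints):
  F(1) − F(−1) = -103/60 − (73/60) = -44/15.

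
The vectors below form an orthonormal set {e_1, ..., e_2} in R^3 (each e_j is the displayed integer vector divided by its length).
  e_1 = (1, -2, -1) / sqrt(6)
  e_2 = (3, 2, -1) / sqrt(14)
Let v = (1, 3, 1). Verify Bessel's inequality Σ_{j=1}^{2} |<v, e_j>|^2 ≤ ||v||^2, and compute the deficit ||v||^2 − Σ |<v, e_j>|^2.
Σ |<v, e_j>|^2 = 74/7; ||v||^2 = 11; deficit = 3/7

Write each e_j = u_j / sqrt(<u_j, u_j>) where u_j is the displayed integer vector. Then <v, e_j> = <v, u_j> / sqrt(<u_j, u_j>), so |<v, e_j>|^2 = <v, u_j>^2 / <u_j, u_j>.
Coefficients: <v, e_1> = -6/sqrt(6), <v, e_2> = 8/sqrt(14).
Square and sum: Σ |<v, e_j>|^2 = 74/7.
Compute ||v||^2 = v·v = 11.
Deficit = 11 − 74/7 = 3/7 ≥ 0, confirming Bessel's inequality. (The deficit equals ||v − Σ <v,e_j> e_j||^2, the squared distance from v to span{e_j}.)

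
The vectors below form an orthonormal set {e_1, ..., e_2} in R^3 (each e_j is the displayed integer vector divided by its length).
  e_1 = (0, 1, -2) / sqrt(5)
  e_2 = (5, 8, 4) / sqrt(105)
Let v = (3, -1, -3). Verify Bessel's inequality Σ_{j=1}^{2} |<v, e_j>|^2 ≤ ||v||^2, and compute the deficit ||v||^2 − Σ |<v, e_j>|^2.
Σ |<v, e_j>|^2 = 110/21; ||v||^2 = 19; deficit = 289/21

Write each e_j = u_j / sqrt(<u_j, u_j>) where u_j is the displayed integer vector. Then <v, e_j> = <v, u_j> / sqrt(<u_j, u_j>), so |<v, e_j>|^2 = <v, u_j>^2 / <u_j, u_j>.
Coefficients: <v, e_1> = 5/sqrt(5), <v, e_2> = -5/sqrt(105).
Square and sum: Σ |<v, e_j>|^2 = 110/21.
Compute ||v||^2 = v·v = 19.
Deficit = 19 − 110/21 = 289/21 ≥ 0, confirming Bessel's inequality. (The deficit equals ||v − Σ <v,e_j> e_j||^2, the squared distance from v to span{e_j}.)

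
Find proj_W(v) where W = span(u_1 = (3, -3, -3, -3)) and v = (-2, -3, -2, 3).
proj_W(v) = (0, 0, 0, 0)

Set up U = [u_1 | ... | u_1] ∈ R^(4×1). The projector onto W = col(U) is P = U (U^T U)^(-1) U^T.
Compute U^T U =
  [36],
and U^T v = (0).
Solve U^T U · c = U^T v for the coefficients: c = (0). The projection is proj_W(v) = U c.
Check: (v - proj_W(v)) · u_1 = 0  (should be 0).
Result: proj_W(v) = (0, 0, 0, 0).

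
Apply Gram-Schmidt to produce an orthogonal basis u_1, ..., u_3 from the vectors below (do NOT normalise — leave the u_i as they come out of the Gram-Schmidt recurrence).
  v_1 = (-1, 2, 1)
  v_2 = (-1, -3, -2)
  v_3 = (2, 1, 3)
Orthogonal basis:
  u_1 = (-1, 2, 1)
  u_2 = (-13/6, -2/3, -5/6)
  u_3 = (-2/7, -6/7, 10/7)

Apply the Gram-Schmidt recurrence
  u_1 = v_1
  u_i = v_i − Σ_{j<i} ((v_i · u_j) / (u_j · u_j)) · u_j.

Step by step this gives:
  u_1 = (-1, 2, 1)
  u_2 = (-13/6, -2/3, -5/6)
  u_3 = (-2/7, -6/7, 10/7)

Orthogonality check:
  u_2 · u_1 = 0 (should be 0)
  u_3 · u_1 = 0 (should be 0)
  u_3 · u_2 = 0 (should be 0)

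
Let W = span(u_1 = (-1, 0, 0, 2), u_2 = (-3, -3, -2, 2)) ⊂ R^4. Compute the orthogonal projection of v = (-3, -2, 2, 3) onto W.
proj_W(v) = (-181/81, -22/27, -44/81, 274/81)

Set up U = [u_1 | ... | u_2] ∈ R^(4×2). The projector onto W = col(U) is P = U (U^T U)^(-1) U^T.
Compute U^T U =
  [5, 7]
  [7, 26],
and U^T v = (9, 17).
Solve U^T U · c = U^T v for the coefficients: c = (115/81, 22/81). The projection is proj_W(v) = U c.
Check: (v - proj_W(v)) · u_1 = 0  (should be 0).
Check: (v - proj_W(v)) · u_2 = 0  (should be 0).
Result: proj_W(v) = (-181/81, -22/27, -44/81, 274/81).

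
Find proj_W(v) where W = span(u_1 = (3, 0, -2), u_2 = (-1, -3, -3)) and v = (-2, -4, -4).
proj_W(v) = (-226/119, -498/119, -458/119)

Set up U = [u_1 | ... | u_2] ∈ R^(3×2). The projector onto W = col(U) is P = U (U^T U)^(-1) U^T.
Compute U^T U =
  [13, 3]
  [3, 19],
and U^T v = (2, 26).
Solve U^T U · c = U^T v for the coefficients: c = (-20/119, 166/119). The projection is proj_W(v) = U c.
Check: (v - proj_W(v)) · u_1 = 0  (should be 0).
Check: (v - proj_W(v)) · u_2 = 0  (should be 0).
Result: proj_W(v) = (-226/119, -498/119, -458/119).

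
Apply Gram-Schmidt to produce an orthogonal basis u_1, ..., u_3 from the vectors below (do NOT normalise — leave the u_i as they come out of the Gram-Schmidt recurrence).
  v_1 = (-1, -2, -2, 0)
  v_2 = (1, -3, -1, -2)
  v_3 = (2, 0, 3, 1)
Orthogonal basis:
  u_1 = (-1, -2, -2, 0)
  u_2 = (16/9, -13/9, 5/9, -2)
  u_3 = (22/43, -111/86, 89/86, 72/43)

Apply the Gram-Schmidt recurrence
  u_1 = v_1
  u_i = v_i − Σ_{j<i} ((v_i · u_j) / (u_j · u_j)) · u_j.

Step by step this gives:
  u_1 = (-1, -2, -2, 0)
  u_2 = (16/9, -13/9, 5/9, -2)
  u_3 = (22/43, -111/86, 89/86, 72/43)

Orthogonality check:
  u_2 · u_1 = 0 (should be 0)
  u_3 · u_1 = 0 (should be 0)
  u_3 · u_2 = 0 (should be 0)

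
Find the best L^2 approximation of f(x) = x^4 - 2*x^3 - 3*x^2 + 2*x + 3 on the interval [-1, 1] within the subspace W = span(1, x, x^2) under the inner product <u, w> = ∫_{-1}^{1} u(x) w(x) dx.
g(x) = -15*x^2/7 + 4*x/5 + 102/35

The best approximation g ∈ W is the orthogonal projection of f onto W. Writing g = a_0 + a_1 x + a_2 x^2, the coefficients solve the normal equations G · a = b where
  G_{ij} = <φ_i, φ_j> and b_i = <f, φ_i>, with φ_0 = 1, φ_1 = x, φ_2 = x^2.
G =
  [2, 0, 2/3]
  [0, 2/3, 0]
  [2/3, 0, 2/5],
b = (22/5, 8/15, 38/35).
Solving gives a_0 = 102/35, a_1 = 4/5, a_2 = -15/7, so
  g(x) = -15*x^2/7 + 4*x/5 + 102/35.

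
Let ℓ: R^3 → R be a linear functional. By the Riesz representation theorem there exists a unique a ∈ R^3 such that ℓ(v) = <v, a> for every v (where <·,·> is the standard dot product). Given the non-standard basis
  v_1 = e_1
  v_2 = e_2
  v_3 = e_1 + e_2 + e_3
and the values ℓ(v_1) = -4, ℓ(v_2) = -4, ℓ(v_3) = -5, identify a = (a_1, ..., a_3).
a = (-4, -4, 3)

Write a = (a_1, ..., a_3) in the standard basis. For each basis vector v_i, ℓ(v_i) = <v_i, a> is a linear equation in the a_j's. Collect the n equations into a matrix system V a = ℓ, where row i of V is v_i (expressed in the standard basis). Since V is invertible (lower-triangular with 1s on the diagonal, up to permutation), solve by back-substitution:
  V =
[[1, 0, 0],
 [0, 1, 0],
 [1, 1, 1]]
  V a = (-4, -4, -5)
Solving gives a = (-4, -4, 3).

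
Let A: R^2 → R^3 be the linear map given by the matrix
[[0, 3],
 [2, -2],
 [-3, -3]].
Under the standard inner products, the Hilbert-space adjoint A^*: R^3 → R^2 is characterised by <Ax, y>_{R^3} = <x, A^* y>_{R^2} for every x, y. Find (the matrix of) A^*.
A^* = A^T =
[[0, 2, -3],
 [3, -2, -3]]

For real matrices with standard dot products, the defining identity <Ax, y> = <x, A^* y> gives (Ax)^T y = x^T (A^*) y, i.e. x^T A^T y = x^T (A^*) y. Since this holds for all x, y, we must have A^* = A^T. Therefore
A^* =
[[0, 2, -3],
 [3, -2, -3]].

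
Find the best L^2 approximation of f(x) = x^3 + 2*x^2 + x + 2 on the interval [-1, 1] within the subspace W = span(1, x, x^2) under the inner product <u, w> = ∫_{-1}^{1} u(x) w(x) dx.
g(x) = 2*x^2 + 8*x/5 + 2

The best approximation g ∈ W is the orthogonal projection of f onto W. Writing g = a_0 + a_1 x + a_2 x^2, the coefficients solve the normal equations G · a = b where
  G_{ij} = <φ_i, φ_j> and b_i = <f, φ_i>, with φ_0 = 1, φ_1 = x, φ_2 = x^2.
G =
  [2, 0, 2/3]
  [0, 2/3, 0]
  [2/3, 0, 2/5],
b = (16/3, 16/15, 32/15).
Solving gives a_0 = 2, a_1 = 8/5, a_2 = 2, so
  g(x) = 2*x^2 + 8*x/5 + 2.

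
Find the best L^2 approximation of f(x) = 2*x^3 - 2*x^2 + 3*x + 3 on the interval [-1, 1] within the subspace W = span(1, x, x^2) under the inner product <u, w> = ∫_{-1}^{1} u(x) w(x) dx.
g(x) = -2*x^2 + 21*x/5 + 3

The best approximation g ∈ W is the orthogonal projection of f onto W. Writing g = a_0 + a_1 x + a_2 x^2, the coefficients solve the normal equations G · a = b where
  G_{ij} = <φ_i, φ_j> and b_i = <f, φ_i>, with φ_0 = 1, φ_1 = x, φ_2 = x^2.
G =
  [2, 0, 2/3]
  [0, 2/3, 0]
  [2/3, 0, 2/5],
b = (14/3, 14/5, 6/5).
Solving gives a_0 = 3, a_1 = 21/5, a_2 = -2, so
  g(x) = -2*x^2 + 21*x/5 + 3.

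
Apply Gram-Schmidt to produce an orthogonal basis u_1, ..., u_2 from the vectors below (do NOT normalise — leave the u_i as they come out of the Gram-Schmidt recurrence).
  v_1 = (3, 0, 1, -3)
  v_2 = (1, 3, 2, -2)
Orthogonal basis:
  u_1 = (3, 0, 1, -3)
  u_2 = (-14/19, 3, 27/19, -5/19)

Apply the Gram-Schmidt recurrence
  u_1 = v_1
  u_i = v_i − Σ_{j<i} ((v_i · u_j) / (u_j · u_j)) · u_j.

Step by step this gives:
  u_1 = (3, 0, 1, -3)
  u_2 = (-14/19, 3, 27/19, -5/19)

Orthogonality check:
  u_2 · u_1 = 0 (should be 0)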